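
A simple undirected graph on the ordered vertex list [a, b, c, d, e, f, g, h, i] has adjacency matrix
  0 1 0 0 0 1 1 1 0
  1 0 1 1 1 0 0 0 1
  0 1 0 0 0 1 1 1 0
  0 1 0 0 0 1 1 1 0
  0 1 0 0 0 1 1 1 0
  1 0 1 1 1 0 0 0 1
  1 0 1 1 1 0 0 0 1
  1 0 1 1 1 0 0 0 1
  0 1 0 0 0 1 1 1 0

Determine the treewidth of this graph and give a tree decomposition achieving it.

Treewidth 4.
One optimal decomposition is:
Bags: B1 = {b, c, f, g, h}  B2 = {b, d, f, g, h}  B3 = {a, b, f, g, h}  B4 = {b, e, f, g, h}  B5 = {b, f, g, h, i}
Tree: B1–B2, B2–B3, B3–B4, B4–B5

Each bag holds 5 vertices, so the decomposition has width 4, which upper-bounds the treewidth. For the lower bound: the 5 vertex sets {c,f}, {d,g}, {a,h}, {b}, {e} are disjoint, each induces a connected subgraph, and every pair is joined by at least one edge of G. Contracting each set to a single vertex therefore yields K_{5} as a minor, and since treewidth is minor-monotone, tw(G) ≥ tw(K_{5}) = 4. The upper and lower bounds meet at 4, so that is the treewidth.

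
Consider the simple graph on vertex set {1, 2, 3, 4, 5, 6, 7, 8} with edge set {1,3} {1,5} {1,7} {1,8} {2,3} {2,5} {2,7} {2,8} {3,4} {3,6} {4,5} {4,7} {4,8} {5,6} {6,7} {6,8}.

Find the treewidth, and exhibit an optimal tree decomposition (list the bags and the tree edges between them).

The largest bag has 5 vertices, giving width 4; this decomposition certifies tw(G) ≤ 4. For the lower bound: the 5 vertex sets {4,7}, {2,3}, {1,8}, {5}, {6} are disjoint, each induces a connected subgraph, and every pair is joined by at least one edge of G. Contracting each set to a single vertex therefore yields K_{5} as a minor, and since treewidth is minor-monotone, tw(G) ≥ tw(K_{5}) = 4. Hence tw(G) = 4 exactly.

Treewidth 4.
Bags: B1 = {3, 4, 5, 7, 8}  B2 = {2, 3, 5, 7, 8}  B3 = {1, 3, 5, 7, 8}  B4 = {3, 5, 6, 7, 8}
Tree: B1–B2, B2–B3, B3–B4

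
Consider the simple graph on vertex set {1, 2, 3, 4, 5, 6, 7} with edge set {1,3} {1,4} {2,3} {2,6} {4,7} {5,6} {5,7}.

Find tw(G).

A width-2 tree decomposition is:
Bags: B1 = {4, 5, 7}  B2 = {1, 4, 5}  B3 = {1, 3, 5}  B4 = {2, 3, 5}  B5 = {2, 5, 6}
Tree: B1–B2, B2–B3, B3–B4, B4–B5
The largest bag has 3 vertices, giving width 2; this decomposition certifies tw(G) ≤ 2. The edges 5–7–4–1–3–2–6–5 form a cycle, so G is not a tree and its treewidth is at least 2. Hence tw(G) = 2 exactly.

2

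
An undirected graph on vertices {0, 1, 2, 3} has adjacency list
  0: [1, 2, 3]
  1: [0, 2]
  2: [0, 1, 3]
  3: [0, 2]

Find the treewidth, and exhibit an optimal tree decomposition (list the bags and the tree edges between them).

Treewidth 2.
One such decomposition:
Bags: B1 = {0, 2, 3}  B2 = {0, 1, 2}
Tree: B1–B2

Each bag holds 3 vertices, so the decomposition has width 2, which upper-bounds the treewidth. On the other hand G contains the 3-clique {0, 1, 2}. A clique must lie in a single bag of any decomposition, so no decomposition can have width below 2. Hence tw(G) = 2 exactly.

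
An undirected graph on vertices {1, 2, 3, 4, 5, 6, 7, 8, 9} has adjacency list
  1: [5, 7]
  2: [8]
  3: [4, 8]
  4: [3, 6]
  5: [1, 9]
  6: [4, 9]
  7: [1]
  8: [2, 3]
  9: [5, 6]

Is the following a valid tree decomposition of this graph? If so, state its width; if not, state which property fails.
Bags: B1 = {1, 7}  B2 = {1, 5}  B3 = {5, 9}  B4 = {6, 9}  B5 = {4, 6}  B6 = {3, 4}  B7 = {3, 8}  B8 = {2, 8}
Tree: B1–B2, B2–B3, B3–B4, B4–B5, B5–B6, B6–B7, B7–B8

Yes; width 1.

Every vertex of G appears in some bag (union = {1, 2, 3, 4, 5, 6, 7, 8, 9}); every edge is covered by a bag; and for each vertex v the set of bags containing v is connected in the bag tree. The decomposition is therefore valid. The largest bag has 2 vertices, so the width is 1.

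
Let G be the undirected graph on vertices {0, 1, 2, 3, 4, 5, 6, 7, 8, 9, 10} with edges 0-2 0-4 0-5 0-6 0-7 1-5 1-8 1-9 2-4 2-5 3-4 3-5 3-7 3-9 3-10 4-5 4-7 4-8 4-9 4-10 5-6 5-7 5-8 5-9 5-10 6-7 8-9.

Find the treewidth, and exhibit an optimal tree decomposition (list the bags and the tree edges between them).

Treewidth 3.
One optimal decomposition is:
Bags: B1 = {3, 4, 5, 9}  B2 = {3, 4, 5, 7}  B3 = {0, 4, 5, 7}  B4 = {0, 5, 6, 7}  B5 = {4, 5, 8, 9}  B6 = {3, 4, 5, 10}  B7 = {1, 5, 8, 9}  B8 = {0, 2, 4, 5}
Tree: B1–B2, B2–B3, B3–B4, B1–B5, B2–B6, B5–B7, B3–B8

Every bag has size at most 4, so the width is 4 − 1 = 3 and tw(G) ≤ 3. For the lower bound, the 4 vertices {1, 5, 8, 9} are pairwise adjacent, and any tree decomposition puts a clique entirely inside one bag — forcing width ≥ 3. Hence tw(G) = 3 exactly.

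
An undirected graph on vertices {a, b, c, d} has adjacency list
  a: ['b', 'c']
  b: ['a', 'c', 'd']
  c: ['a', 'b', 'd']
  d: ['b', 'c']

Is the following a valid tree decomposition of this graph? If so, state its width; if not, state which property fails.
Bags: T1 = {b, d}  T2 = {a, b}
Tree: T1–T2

No — vertex c appears in no bag.

A tree decomposition must satisfy three properties: every vertex lies in some bag; for every edge, both endpoints lie together in some bag; and for every vertex, the bags containing it form a connected subtree. Here vertex c appears in no bag, so the decomposition is invalid.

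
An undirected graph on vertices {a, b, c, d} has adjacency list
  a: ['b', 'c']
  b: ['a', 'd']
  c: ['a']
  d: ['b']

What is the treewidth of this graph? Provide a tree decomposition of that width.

Every bag has size at most 2, so the width is 2 − 1 = 1 and tw(G) ≤ 1. G has an edge, so its treewidth is at least 1. The upper and lower bounds meet at 1, so that is the treewidth.

Treewidth 1.
One such decomposition:
Bags: B1 = {b, d}  B2 = {a, b}  B3 = {a, c}
Tree: B1–B2, B2–B3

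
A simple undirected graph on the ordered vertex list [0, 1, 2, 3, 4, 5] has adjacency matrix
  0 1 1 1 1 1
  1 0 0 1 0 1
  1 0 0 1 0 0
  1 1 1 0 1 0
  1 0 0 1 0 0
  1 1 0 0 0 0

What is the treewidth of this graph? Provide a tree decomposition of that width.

The largest bag has 3 vertices, giving width 2; this decomposition certifies tw(G) ≤ 2. For the lower bound, the 3 vertices {0, 1, 3} are pairwise adjacent, and any tree decomposition puts a clique entirely inside one bag — forcing width ≥ 2. Hence tw(G) = 2 exactly.

Treewidth 2.
Bags: B1 = {0, 3, 4}  B2 = {0, 1, 3}  B3 = {0, 2, 3}  B4 = {0, 1, 5}
Tree: B1–B2, B2–B3, B2–B4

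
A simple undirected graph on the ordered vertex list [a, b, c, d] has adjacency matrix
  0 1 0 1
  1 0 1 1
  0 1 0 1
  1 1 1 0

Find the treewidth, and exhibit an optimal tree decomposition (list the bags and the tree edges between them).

Each bag holds 3 vertices, so the decomposition has width 2, which upper-bounds the treewidth. On the other hand G contains the 3-clique {b, c, d}. A clique must lie in a single bag of any decomposition, so no decomposition can have width below 2. Therefore the treewidth is 2.

Treewidth 2.
One optimal decomposition is:
Bags: B1 = {a, b, d}  B2 = {b, c, d}
Tree: B1–B2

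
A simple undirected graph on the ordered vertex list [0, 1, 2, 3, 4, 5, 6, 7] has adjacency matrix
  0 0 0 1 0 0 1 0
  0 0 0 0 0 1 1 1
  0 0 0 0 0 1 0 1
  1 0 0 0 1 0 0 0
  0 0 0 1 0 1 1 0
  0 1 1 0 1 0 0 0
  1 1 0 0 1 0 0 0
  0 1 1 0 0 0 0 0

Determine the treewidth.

2

A width-2 tree decomposition is:
Bags: B1 = {0, 3, 4}  B2 = {0, 4, 6}  B3 = {4, 5, 6}  B4 = {1, 5, 6}  B5 = {1, 2, 5}  B6 = {1, 2, 7}
Tree: B1–B2, B2–B3, B3–B4, B4–B5, B5–B6
The largest bag has 3 vertices, giving width 2; this decomposition certifies tw(G) ≤ 2. For the lower bound, G contains the cycle 3–0–6–4–3, so G is not a forest; only forests have treewidth ≤ 1, hence tw(G) ≥ 2. Therefore the treewidth is 2.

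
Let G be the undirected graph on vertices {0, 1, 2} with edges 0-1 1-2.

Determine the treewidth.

1

A width-1 tree decomposition is:
Bags: B1 = {0, 1}  B2 = {1, 2}
Tree: B1–B2
The largest bag has 2 vertices, giving width 1; this decomposition certifies tw(G) ≤ 1. G has an edge, so its treewidth is at least 1. Hence tw(G) = 1 exactly.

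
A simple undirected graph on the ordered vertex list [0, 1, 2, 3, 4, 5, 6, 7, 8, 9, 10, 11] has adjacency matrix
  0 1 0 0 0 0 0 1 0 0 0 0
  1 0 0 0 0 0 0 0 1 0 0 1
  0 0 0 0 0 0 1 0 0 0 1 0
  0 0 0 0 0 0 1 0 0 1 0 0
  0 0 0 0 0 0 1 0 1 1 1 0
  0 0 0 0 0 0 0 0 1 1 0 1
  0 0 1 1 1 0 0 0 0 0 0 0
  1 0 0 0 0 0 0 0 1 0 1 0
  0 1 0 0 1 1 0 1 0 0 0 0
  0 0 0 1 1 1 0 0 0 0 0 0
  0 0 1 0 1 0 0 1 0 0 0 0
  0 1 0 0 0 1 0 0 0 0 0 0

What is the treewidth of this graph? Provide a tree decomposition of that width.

Every bag has size at most 4, so the width is 4 − 1 = 3 and tw(G) ≤ 3. For the lower bound: the 4 vertex sets {2,3,6}, {10}, {4}, {5,7,8,9} are disjoint, each induces a connected subgraph, and every pair is joined by at least one edge of G. Contracting each set to a single vertex therefore yields K_{4} as a minor, and since treewidth is minor-monotone, tw(G) ≥ tw(K_{4}) = 3. Therefore the treewidth is 3.

Treewidth 3.
One optimal decomposition is:
Bags: B1 = {2, 3, 6, 10}  B2 = {3, 4, 6, 10}  B3 = {3, 4, 9, 10}  B4 = {4, 7, 9, 10}  B5 = {4, 7, 8, 9}  B6 = {5, 7, 8, 9}  B7 = {0, 5, 7, 8}  B8 = {0, 1, 5, 8}  B9 = {0, 1, 5, 11}
Tree: B1–B2, B2–B3, B3–B4, B4–B5, B5–B6, B6–B7, B7–B8, B8–B9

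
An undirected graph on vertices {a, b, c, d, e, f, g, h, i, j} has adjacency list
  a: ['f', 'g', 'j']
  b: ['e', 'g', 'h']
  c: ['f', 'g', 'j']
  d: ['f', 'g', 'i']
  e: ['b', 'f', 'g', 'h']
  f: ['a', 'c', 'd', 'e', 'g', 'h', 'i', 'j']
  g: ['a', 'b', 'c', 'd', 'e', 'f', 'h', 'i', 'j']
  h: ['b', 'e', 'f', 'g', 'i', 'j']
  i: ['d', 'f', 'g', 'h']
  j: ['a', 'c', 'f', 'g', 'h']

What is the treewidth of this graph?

3

A width-3 tree decomposition is:
Bags: B1 = {e, f, g, h}  B2 = {f, g, h, i}  B3 = {f, g, h, j}  B4 = {d, f, g, i}  B5 = {a, f, g, j}  B6 = {c, f, g, j}  B7 = {b, e, g, h}
Tree: B1–B2, B1–B3, B2–B4, B3–B5, B5–B6, B1–B7
The largest bag has 4 vertices, giving width 3; this decomposition certifies tw(G) ≤ 3. For the lower bound, the 4 vertices {d, f, g, i} are pairwise adjacent, and any tree decomposition puts a clique entirely inside one bag — forcing width ≥ 3. Hence tw(G) = 3 exactly.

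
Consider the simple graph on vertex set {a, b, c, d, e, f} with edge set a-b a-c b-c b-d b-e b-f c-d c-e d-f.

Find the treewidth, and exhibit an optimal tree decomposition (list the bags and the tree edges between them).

Treewidth 2.
One such decomposition:
Bags: B1 = {b, c, d}  B2 = {b, c, e}  B3 = {b, d, f}  B4 = {a, b, c}
Tree: B1–B2, B1–B3, B1–B4

Every bag has size at most 3, so the width is 3 − 1 = 2 and tw(G) ≤ 2. Conversely, {b, c, d} is a clique of size 3, and the vertices of any clique must share a bag in every tree decomposition; so some bag has ≥ 3 vertices and tw(G) ≥ 2. Hence tw(G) = 2 exactly.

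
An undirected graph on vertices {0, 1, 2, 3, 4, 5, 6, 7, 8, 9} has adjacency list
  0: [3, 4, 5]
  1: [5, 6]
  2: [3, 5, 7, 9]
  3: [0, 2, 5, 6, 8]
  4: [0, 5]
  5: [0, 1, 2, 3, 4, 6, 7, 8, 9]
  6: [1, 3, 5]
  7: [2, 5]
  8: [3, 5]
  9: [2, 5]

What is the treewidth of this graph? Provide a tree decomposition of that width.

Each bag holds 3 vertices, so the decomposition has width 2, which upper-bounds the treewidth. On the other hand G contains the 3-clique {1, 5, 6}. A clique must lie in a single bag of any decomposition, so no decomposition can have width below 2. Hence tw(G) = 2 exactly.

Treewidth 2.
Bags: B1 = {0, 3, 5}  B2 = {2, 3, 5}  B3 = {3, 5, 6}  B4 = {3, 5, 8}  B5 = {2, 5, 7}  B6 = {1, 5, 6}  B7 = {2, 5, 9}  B8 = {0, 4, 5}
Tree: B1–B2, B2–B3, B2–B4, B2–B5, B3–B6, B2–B7, B1–B8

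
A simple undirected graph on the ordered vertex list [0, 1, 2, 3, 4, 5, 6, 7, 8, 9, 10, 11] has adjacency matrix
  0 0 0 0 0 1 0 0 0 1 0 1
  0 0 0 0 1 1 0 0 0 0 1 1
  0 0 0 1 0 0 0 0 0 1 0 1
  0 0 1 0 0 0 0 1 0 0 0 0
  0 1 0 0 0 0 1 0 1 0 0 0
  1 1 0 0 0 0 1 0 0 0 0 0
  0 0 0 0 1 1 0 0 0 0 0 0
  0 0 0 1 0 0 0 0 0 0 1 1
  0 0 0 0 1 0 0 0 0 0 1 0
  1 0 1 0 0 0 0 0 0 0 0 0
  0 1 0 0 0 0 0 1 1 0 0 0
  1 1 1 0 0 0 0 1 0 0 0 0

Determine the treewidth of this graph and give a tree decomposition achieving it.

Treewidth 3.
One such decomposition:
Bags: B1 = {4, 5, 6, 8}  B2 = {1, 4, 5, 8}  B3 = {1, 5, 8, 10}  B4 = {0, 1, 5, 10}  B5 = {0, 1, 10, 11}  B6 = {0, 7, 10, 11}  B7 = {0, 7, 9, 11}  B8 = {2, 7, 9, 11}  B9 = {2, 3, 7, 9}
Tree: B1–B2, B2–B3, B3–B4, B4–B5, B5–B6, B6–B7, B7–B8, B8–B9

Each bag holds 4 vertices, so the decomposition has width 3, which upper-bounds the treewidth. For the lower bound: the 4 vertex sets {4,6,8}, {5}, {1}, {0,7,10,11} are disjoint, each induces a connected subgraph, and every pair is joined by at least one edge of G. Contracting each set to a single vertex therefore yields K_{4} as a minor, and since treewidth is minor-monotone, tw(G) ≥ tw(K_{4}) = 3. The upper and lower bounds meet at 3, so that is the treewidth.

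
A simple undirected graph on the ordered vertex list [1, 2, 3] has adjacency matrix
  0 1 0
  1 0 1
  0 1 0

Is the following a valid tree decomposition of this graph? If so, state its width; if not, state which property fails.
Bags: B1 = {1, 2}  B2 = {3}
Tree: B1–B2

A tree decomposition must satisfy three properties: every vertex lies in some bag; for every edge, both endpoints lie together in some bag; and for every vertex, the bags containing it form a connected subtree. Here edge (2,3) lies in no bag, so the decomposition is invalid.

No — edge (2,3) lies in no bag.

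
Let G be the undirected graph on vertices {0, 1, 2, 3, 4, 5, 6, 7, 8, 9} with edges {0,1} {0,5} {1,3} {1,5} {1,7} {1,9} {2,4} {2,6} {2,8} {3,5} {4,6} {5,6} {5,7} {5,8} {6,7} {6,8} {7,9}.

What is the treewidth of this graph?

A width-2 tree decomposition is:
Bags: B1 = {1, 5, 7}  B2 = {1, 7, 9}  B3 = {1, 3, 5}  B4 = {5, 6, 7}  B5 = {5, 6, 8}  B6 = {0, 1, 5}  B7 = {2, 6, 8}  B8 = {2, 4, 6}
Tree: B1–B2, B1–B3, B1–B4, B4–B5, B1–B6, B5–B7, B7–B8
The largest bag has 3 vertices, giving width 2; this decomposition certifies tw(G) ≤ 2. Conversely, {1, 7, 9} is a clique of size 3, and the vertices of any clique must share a bag in every tree decomposition; so some bag has ≥ 3 vertices and tw(G) ≥ 2. Hence tw(G) = 2 exactly.

2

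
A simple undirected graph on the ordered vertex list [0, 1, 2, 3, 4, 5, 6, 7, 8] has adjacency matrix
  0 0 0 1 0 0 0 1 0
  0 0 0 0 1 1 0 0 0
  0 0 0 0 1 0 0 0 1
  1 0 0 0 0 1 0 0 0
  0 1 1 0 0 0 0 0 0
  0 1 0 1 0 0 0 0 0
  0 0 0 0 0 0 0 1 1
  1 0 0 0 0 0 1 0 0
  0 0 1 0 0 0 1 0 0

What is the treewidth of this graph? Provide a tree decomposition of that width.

Every bag has size at most 3, so the width is 3 − 1 = 2 and tw(G) ≤ 2. For the lower bound, G contains the cycle 5–1–4–2–8–6–7–0–3–5, so G is not a forest; only forests have treewidth ≤ 1, hence tw(G) ≥ 2. The upper and lower bounds meet at 2, so that is the treewidth.

Treewidth 2.
One such decomposition:
Bags: B1 = {1, 4, 5}  B2 = {2, 4, 5}  B3 = {2, 5, 8}  B4 = {5, 6, 8}  B5 = {5, 6, 7}  B6 = {0, 5, 7}  B7 = {0, 3, 5}
Tree: B1–B2, B2–B3, B3–B4, B4–B5, B5–B6, B6–B7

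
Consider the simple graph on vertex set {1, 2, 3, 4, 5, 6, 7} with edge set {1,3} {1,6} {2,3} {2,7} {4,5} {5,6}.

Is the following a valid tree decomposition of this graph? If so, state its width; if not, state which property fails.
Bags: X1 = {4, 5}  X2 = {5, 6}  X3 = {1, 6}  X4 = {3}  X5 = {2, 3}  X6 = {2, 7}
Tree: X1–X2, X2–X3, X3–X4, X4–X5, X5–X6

A tree decomposition must satisfy three properties: every vertex lies in some bag; for every edge, both endpoints lie together in some bag; and for every vertex, the bags containing it form a connected subtree. Here edge (1,3) lies in no bag, so the decomposition is invalid.

No — edge (1,3) lies in no bag.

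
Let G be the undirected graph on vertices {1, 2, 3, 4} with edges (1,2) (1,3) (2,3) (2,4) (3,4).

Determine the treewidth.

A width-2 tree decomposition is:
Bags: B1 = {2, 3, 4}  B2 = {1, 2, 3}
Tree: B1–B2
Each bag holds 3 vertices, so the decomposition has width 2, which upper-bounds the treewidth. For the lower bound, the 3 vertices {1, 2, 3} are pairwise adjacent, and any tree decomposition puts a clique entirely inside one bag — forcing width ≥ 2. The upper and lower bounds meet at 2, so that is the treewidth.

2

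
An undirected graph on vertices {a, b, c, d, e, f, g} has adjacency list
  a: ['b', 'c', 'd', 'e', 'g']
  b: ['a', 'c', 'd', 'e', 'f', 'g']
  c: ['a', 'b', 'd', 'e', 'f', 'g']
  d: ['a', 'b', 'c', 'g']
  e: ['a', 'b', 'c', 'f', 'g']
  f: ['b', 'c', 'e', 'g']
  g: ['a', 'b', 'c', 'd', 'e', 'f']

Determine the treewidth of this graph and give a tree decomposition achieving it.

Every bag has size at most 5, so the width is 5 − 1 = 4 and tw(G) ≤ 4. On the other hand G contains the 5-clique {a, b, c, d, g}. A clique must lie in a single bag of any decomposition, so no decomposition can have width below 4. The upper and lower bounds meet at 4, so that is the treewidth.

Treewidth 4.
Bags: B1 = {a, b, c, e, g}  B2 = {a, b, c, d, g}  B3 = {b, c, e, f, g}
Tree: B1–B2, B1–B3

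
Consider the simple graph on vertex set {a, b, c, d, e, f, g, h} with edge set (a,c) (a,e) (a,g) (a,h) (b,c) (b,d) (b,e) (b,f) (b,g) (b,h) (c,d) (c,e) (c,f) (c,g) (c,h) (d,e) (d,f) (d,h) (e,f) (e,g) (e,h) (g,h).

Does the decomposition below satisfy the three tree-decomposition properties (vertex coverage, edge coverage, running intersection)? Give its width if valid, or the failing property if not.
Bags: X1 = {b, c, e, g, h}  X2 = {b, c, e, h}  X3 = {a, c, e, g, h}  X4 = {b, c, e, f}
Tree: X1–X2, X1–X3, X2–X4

No — vertex d appears in no bag.

A tree decomposition must satisfy three properties: every vertex lies in some bag; for every edge, both endpoints lie together in some bag; and for every vertex, the bags containing it form a connected subtree. Here vertex d appears in no bag, so the decomposition is invalid.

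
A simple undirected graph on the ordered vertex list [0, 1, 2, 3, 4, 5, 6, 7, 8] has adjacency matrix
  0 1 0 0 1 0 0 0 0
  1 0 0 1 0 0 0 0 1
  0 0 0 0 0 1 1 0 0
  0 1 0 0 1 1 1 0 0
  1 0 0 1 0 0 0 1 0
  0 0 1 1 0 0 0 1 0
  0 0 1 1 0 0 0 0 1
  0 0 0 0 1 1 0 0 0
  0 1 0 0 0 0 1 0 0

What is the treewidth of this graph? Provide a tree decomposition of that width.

Every bag has size at most 4, so the width is 4 − 1 = 3 and tw(G) ≤ 3. For the lower bound: the 4 vertex sets {0,1,8}, {6}, {3}, {2,4,5,7} are disjoint, each induces a connected subgraph, and every pair is joined by at least one edge of G. Contracting each set to a single vertex therefore yields K_{4} as a minor, and since treewidth is minor-monotone, tw(G) ≥ tw(K_{4}) = 3. Combining the bounds, tw(G) = 3.

Treewidth 3.
One such decomposition:
Bags: B1 = {0, 1, 6, 8}  B2 = {0, 1, 3, 6}  B3 = {0, 3, 4, 6}  B4 = {2, 3, 4, 6}  B5 = {2, 3, 4, 5}  B6 = {2, 4, 5, 7}
Tree: B1–B2, B2–B3, B3–B4, B4–B5, B5–B6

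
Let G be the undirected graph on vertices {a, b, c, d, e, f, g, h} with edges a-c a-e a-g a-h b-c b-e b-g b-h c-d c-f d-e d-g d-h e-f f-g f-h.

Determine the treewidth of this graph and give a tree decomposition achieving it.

The largest bag has 5 vertices, giving width 4; this decomposition certifies tw(G) ≤ 4. For the lower bound: the 5 vertex sets {b,c}, {a,h}, {e,f}, {g}, {d} are disjoint, each induces a connected subgraph, and every pair is joined by at least one edge of G. Contracting each set to a single vertex therefore yields K_{5} as a minor, and since treewidth is minor-monotone, tw(G) ≥ tw(K_{5}) = 4. Hence tw(G) = 4 exactly.

Treewidth 4.
One such decomposition:
Bags: B1 = {b, c, e, g, h}  B2 = {a, c, e, g, h}  B3 = {c, e, f, g, h}  B4 = {c, d, e, g, h}
Tree: B1–B2, B2–B3, B3–B4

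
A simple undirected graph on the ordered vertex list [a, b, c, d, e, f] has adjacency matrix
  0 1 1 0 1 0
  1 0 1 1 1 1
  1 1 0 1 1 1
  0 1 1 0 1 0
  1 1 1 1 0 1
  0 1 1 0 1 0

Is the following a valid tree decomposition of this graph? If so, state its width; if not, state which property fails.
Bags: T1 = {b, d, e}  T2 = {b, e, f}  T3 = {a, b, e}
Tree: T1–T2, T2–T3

No — vertex c appears in no bag.

A tree decomposition must satisfy three properties: every vertex lies in some bag; for every edge, both endpoints lie together in some bag; and for every vertex, the bags containing it form a connected subtree. Here vertex c appears in no bag, so the decomposition is invalid.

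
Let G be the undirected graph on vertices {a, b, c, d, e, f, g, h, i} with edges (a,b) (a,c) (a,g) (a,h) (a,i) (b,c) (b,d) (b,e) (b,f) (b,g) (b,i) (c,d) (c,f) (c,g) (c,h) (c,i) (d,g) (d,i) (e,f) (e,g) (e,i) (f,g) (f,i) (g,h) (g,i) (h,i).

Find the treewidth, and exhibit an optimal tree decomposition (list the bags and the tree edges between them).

Treewidth 4.
One optimal decomposition is:
Bags: B1 = {a, b, c, g, i}  B2 = {b, c, f, g, i}  B3 = {a, c, g, h, i}  B4 = {b, e, f, g, i}  B5 = {b, c, d, g, i}
Tree: B1–B2, B1–B3, B2–B4, B1–B5

The largest bag has 5 vertices, giving width 4; this decomposition certifies tw(G) ≤ 4. On the other hand G contains the 5-clique {a, c, g, h, i}. A clique must lie in a single bag of any decomposition, so no decomposition can have width below 4. Hence tw(G) = 4 exactly.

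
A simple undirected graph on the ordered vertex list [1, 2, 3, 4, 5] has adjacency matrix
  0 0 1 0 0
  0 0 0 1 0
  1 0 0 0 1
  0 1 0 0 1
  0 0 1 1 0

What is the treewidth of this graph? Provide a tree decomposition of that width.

Treewidth 1.
One such decomposition:
Bags: B1 = {2, 4}  B2 = {4, 5}  B3 = {3, 5}  B4 = {1, 3}
Tree: B1–B2, B2–B3, B3–B4

The largest bag has 2 vertices, giving width 1; this decomposition certifies tw(G) ≤ 1. Since G has at least one edge (e.g. 2–4), it is not an edgeless graph, so tw(G) ≥ 1. Hence tw(G) = 1 exactly.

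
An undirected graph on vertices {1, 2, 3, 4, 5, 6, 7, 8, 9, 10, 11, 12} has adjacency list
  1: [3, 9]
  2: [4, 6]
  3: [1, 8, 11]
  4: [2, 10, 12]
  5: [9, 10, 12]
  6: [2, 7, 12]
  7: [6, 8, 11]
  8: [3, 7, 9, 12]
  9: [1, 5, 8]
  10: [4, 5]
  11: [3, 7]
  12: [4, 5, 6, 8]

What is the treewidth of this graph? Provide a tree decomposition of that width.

Every bag has size at most 4, so the width is 4 − 1 = 3 and tw(G) ≤ 3. For the lower bound: the 4 vertex sets {1,3,11}, {9}, {8}, {5,6,7,12} are disjoint, each induces a connected subgraph, and every pair is joined by at least one edge of G. Contracting each set to a single vertex therefore yields K_{4} as a minor, and since treewidth is minor-monotone, tw(G) ≥ tw(K_{4}) = 3. Hence tw(G) = 3 exactly.

Treewidth 3.
One optimal decomposition is:
Bags: B1 = {1, 3, 9, 11}  B2 = {3, 8, 9, 11}  B3 = {7, 8, 9, 11}  B4 = {5, 7, 8, 9}  B5 = {5, 7, 8, 12}  B6 = {5, 6, 7, 12}  B7 = {5, 6, 10, 12}  B8 = {4, 6, 10, 12}  B9 = {2, 4, 6, 10}
Tree: B1–B2, B2–B3, B3–B4, B4–B5, B5–B6, B6–B7, B7–B8, B8–B9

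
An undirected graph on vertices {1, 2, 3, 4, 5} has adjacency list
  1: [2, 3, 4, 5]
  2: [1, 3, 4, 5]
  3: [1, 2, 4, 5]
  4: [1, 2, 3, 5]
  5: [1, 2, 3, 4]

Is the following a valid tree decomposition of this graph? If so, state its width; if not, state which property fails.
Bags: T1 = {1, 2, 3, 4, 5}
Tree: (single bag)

Yes; width 4.

Every vertex of G appears in some bag (union = {1, 2, 3, 4, 5}); every edge is covered by a bag; and for each vertex v the set of bags containing v is connected in the bag tree. The decomposition is therefore valid. The largest bag has 5 vertices, so the width is 4.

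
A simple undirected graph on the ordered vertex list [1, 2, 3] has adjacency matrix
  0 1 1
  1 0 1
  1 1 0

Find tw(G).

A width-2 tree decomposition is:
Bags: B1 = {1, 2, 3}
Tree: (single bag)
With just one bag of size 3, the width is 3 − 1 = 2, so tw(G) ≤ 2. On the other hand G contains the 3-clique {1, 2, 3}. A clique must lie in a single bag of any decomposition, so no decomposition can have width below 2. Therefore the treewidth is 2.

2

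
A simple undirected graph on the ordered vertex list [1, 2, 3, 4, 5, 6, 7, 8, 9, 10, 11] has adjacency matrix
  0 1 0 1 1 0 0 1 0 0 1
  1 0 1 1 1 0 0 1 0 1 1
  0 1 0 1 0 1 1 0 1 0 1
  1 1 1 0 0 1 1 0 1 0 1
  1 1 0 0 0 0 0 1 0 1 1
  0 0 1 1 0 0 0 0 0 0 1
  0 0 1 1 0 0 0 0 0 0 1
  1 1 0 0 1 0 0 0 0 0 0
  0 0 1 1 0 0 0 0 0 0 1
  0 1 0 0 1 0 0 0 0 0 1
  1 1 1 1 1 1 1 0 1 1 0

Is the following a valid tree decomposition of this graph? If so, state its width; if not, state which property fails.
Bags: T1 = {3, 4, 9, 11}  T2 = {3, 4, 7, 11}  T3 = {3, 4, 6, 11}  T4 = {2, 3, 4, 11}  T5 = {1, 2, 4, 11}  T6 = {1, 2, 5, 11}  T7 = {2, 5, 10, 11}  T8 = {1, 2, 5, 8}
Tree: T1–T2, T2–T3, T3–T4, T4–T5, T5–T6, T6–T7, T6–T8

Every vertex of G appears in some bag (union = {1, 2, 3, 4, 5, 6, 7, 8, 9, 10, 11}); every edge is covered by a bag; and for each vertex v the set of bags containing v is connected in the bag tree. The decomposition is therefore valid. The largest bag has 4 vertices, so the width is 3.

Yes; width 3.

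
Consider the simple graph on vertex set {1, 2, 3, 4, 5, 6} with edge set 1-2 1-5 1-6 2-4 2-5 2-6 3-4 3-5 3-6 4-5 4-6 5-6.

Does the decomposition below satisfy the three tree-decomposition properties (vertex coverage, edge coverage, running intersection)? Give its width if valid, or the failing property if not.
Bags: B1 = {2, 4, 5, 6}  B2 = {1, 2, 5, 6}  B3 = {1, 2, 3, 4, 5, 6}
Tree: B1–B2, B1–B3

A tree decomposition must satisfy three properties: every vertex lies in some bag; for every edge, both endpoints lie together in some bag; and for every vertex, the bags containing it form a connected subtree. Here bags containing vertex 1 are not connected in the tree, so the decomposition is invalid.

No — bags containing vertex 1 are not connected in the tree.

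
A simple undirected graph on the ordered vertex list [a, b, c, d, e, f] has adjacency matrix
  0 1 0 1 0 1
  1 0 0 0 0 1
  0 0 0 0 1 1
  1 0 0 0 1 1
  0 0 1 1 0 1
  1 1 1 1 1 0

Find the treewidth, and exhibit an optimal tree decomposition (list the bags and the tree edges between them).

Treewidth 2.
One optimal decomposition is:
Bags: B1 = {c, e, f}  B2 = {d, e, f}  B3 = {a, d, f}  B4 = {a, b, f}
Tree: B1–B2, B2–B3, B3–B4

The largest bag has 3 vertices, giving width 2; this decomposition certifies tw(G) ≤ 2. On the other hand G contains the 3-clique {d, e, f}. A clique must lie in a single bag of any decomposition, so no decomposition can have width below 2. Combining the bounds, tw(G) = 2.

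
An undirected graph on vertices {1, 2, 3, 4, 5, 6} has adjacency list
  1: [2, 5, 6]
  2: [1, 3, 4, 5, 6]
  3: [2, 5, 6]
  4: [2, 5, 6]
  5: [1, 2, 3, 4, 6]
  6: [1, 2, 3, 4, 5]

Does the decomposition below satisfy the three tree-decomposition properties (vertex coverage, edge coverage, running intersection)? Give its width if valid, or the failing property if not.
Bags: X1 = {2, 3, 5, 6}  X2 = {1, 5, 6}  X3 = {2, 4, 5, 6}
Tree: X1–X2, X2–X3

No — edge (2,1) lies in no bag.

A tree decomposition must satisfy three properties: every vertex lies in some bag; for every edge, both endpoints lie together in some bag; and for every vertex, the bags containing it form a connected subtree. Here edge (2,1) lies in no bag, so the decomposition is invalid.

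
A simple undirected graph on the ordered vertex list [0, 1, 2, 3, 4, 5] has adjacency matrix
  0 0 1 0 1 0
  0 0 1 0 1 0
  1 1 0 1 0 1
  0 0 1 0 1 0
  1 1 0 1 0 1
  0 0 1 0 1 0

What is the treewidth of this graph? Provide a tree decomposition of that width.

Treewidth 2.
One such decomposition:
Bags: B1 = {2, 3, 4}  B2 = {0, 2, 4}  B3 = {2, 4, 5}  B4 = {1, 2, 4}
Tree: B1–B2, B2–B3, B3–B4

Every bag has size at most 3, so the width is 3 − 1 = 2 and tw(G) ≤ 2. The edges 2–3–4–0–2 form a cycle, so G is not a tree and its treewidth is at least 2. Combining the bounds, tw(G) = 2.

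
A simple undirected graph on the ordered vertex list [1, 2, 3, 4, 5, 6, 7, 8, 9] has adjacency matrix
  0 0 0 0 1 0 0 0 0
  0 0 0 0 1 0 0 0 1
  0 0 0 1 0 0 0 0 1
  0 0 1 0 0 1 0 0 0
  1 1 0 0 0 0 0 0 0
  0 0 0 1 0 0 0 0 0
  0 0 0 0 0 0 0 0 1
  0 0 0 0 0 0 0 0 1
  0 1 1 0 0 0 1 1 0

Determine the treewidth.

1

A width-1 tree decomposition is:
Bags: B1 = {2, 5}  B2 = {2, 9}  B3 = {8, 9}  B4 = {1, 5}  B5 = {3, 9}  B6 = {3, 4}  B7 = {4, 6}  B8 = {7, 9}
Tree: B1–B2, B2–B3, B1–B4, B2–B5, B5–B6, B6–B7, B5–B8
The largest bag has 2 vertices, giving width 1; this decomposition certifies tw(G) ≤ 1. Since G has at least one edge (e.g. 5–2), it is not an edgeless graph, so tw(G) ≥ 1. The upper and lower bounds meet at 1, so that is the treewidth.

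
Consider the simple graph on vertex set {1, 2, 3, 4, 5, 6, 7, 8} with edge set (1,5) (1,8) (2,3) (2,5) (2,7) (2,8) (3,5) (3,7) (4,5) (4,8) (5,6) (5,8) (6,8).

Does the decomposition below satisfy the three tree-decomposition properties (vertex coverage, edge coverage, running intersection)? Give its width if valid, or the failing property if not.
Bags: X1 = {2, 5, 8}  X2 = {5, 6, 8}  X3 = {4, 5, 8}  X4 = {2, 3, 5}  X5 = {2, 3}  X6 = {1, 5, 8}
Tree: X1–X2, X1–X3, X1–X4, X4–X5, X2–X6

A tree decomposition must satisfy three properties: every vertex lies in some bag; for every edge, both endpoints lie together in some bag; and for every vertex, the bags containing it form a connected subtree. Here vertex 7 appears in no bag, so the decomposition is invalid.

No — vertex 7 appears in no bag.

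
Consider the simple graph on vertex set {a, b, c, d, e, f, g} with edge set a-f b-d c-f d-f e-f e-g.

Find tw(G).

1

A width-1 tree decomposition is:
Bags: B1 = {e, f}  B2 = {e, g}  B3 = {d, f}  B4 = {b, d}  B5 = {c, f}  B6 = {a, f}
Tree: B1–B2, B1–B3, B3–B4, B1–B5, B3–B6
The largest bag has 2 vertices, giving width 1; this decomposition certifies tw(G) ≤ 1. Since G has at least one edge (e.g. f–e), it is not an edgeless graph, so tw(G) ≥ 1. The upper and lower bounds meet at 1, so that is the treewidth.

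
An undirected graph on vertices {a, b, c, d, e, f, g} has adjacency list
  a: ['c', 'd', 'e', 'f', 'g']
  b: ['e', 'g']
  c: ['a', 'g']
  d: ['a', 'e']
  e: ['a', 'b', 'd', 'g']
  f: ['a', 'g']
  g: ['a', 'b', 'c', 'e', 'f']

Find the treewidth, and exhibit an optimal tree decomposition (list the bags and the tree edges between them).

Every bag has size at most 3, so the width is 3 − 1 = 2 and tw(G) ≤ 2. For the lower bound, the 3 vertices {a, d, e} are pairwise adjacent, and any tree decomposition puts a clique entirely inside one bag — forcing width ≥ 2. Therefore the treewidth is 2.

Treewidth 2.
One optimal decomposition is:
Bags: B1 = {a, c, g}  B2 = {a, e, g}  B3 = {a, f, g}  B4 = {b, e, g}  B5 = {a, d, e}
Tree: B1–B2, B1–B3, B2–B4, B2–B5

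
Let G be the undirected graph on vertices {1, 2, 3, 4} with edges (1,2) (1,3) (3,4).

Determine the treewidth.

A width-1 tree decomposition is:
Bags: B1 = {1, 2}  B2 = {1, 3}  B3 = {3, 4}
Tree: B1–B2, B2–B3
Each bag holds 2 vertices, so the decomposition has width 1, which upper-bounds the treewidth. G has an edge, so its treewidth is at least 1. Therefore the treewidth is 1.

1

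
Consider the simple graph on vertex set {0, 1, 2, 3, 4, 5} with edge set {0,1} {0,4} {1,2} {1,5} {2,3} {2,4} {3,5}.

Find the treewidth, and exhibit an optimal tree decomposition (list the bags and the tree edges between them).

The largest bag has 3 vertices, giving width 2; this decomposition certifies tw(G) ≤ 2. Since 0–4–2–1–0 is a cycle in G, G is not acyclic. Forests are exactly the graphs of treewidth ≤ 1, so tw(G) ≥ 2. The upper and lower bounds meet at 2, so that is the treewidth.

Treewidth 2.
Bags: B1 = {0, 1, 4}  B2 = {1, 2, 4}  B3 = {1, 2, 5}  B4 = {2, 3, 5}
Tree: B1–B2, B2–B3, B3–B4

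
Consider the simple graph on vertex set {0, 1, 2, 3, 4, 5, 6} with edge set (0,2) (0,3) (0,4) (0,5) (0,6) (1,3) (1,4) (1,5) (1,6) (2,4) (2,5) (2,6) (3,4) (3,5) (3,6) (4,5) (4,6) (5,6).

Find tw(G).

A width-4 tree decomposition is:
Bags: B1 = {1, 3, 4, 5, 6}  B2 = {0, 3, 4, 5, 6}  B3 = {0, 2, 4, 5, 6}
Tree: B1–B2, B2–B3
Each bag holds 5 vertices, so the decomposition has width 4, which upper-bounds the treewidth. For the lower bound, the 5 vertices {0, 2, 4, 5, 6} are pairwise adjacent, and any tree decomposition puts a clique entirely inside one bag — forcing width ≥ 4. Hence tw(G) = 4 exactly.

4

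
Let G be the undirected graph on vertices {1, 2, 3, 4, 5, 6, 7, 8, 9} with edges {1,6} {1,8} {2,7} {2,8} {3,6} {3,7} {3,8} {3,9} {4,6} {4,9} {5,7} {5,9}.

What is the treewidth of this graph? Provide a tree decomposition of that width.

Each bag holds 4 vertices, so the decomposition has width 3, which upper-bounds the treewidth. For the lower bound: the 4 vertex sets {1,2,8}, {7}, {3}, {4,5,6,9} are disjoint, each induces a connected subgraph, and every pair is joined by at least one edge of G. Contracting each set to a single vertex therefore yields K_{4} as a minor, and since treewidth is minor-monotone, tw(G) ≥ tw(K_{4}) = 3. Therefore the treewidth is 3.

Treewidth 3.
One optimal decomposition is:
Bags: B1 = {1, 2, 7, 8}  B2 = {1, 3, 7, 8}  B3 = {1, 3, 6, 7}  B4 = {3, 5, 6, 7}  B5 = {3, 5, 6, 9}  B6 = {4, 5, 6, 9}
Tree: B1–B2, B2–B3, B3–B4, B4–B5, B5–B6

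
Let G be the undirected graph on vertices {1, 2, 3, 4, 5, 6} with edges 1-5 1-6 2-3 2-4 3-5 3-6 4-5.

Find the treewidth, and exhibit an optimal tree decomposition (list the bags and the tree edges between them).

Treewidth 2.
One such decomposition:
Bags: B1 = {1, 3, 6}  B2 = {1, 3, 5}  B3 = {2, 3, 5}  B4 = {2, 4, 5}
Tree: B1–B2, B2–B3, B3–B4

The largest bag has 3 vertices, giving width 2; this decomposition certifies tw(G) ≤ 2. Since 6–1–5–3–6 is a cycle in G, G is not acyclic. Forests are exactly the graphs of treewidth ≤ 1, so tw(G) ≥ 2. The upper and lower bounds meet at 2, so that is the treewidth.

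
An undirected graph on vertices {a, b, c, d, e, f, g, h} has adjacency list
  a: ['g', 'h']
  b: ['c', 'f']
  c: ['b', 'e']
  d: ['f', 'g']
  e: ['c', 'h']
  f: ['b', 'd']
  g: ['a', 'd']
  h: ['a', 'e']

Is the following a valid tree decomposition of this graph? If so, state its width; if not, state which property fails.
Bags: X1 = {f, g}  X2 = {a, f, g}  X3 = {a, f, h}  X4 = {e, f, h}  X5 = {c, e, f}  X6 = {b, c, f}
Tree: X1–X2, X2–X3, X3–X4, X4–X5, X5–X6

A tree decomposition must satisfy three properties: every vertex lies in some bag; for every edge, both endpoints lie together in some bag; and for every vertex, the bags containing it form a connected subtree. Here vertex d appears in no bag, so the decomposition is invalid.

No — vertex d appears in no bag.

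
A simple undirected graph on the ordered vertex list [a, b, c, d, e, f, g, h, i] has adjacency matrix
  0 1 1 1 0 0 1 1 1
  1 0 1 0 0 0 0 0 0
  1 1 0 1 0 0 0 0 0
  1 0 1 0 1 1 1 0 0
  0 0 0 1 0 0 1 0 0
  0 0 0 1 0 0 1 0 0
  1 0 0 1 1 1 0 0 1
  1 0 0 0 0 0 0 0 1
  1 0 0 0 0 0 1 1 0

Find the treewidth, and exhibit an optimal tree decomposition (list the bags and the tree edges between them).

Each bag holds 3 vertices, so the decomposition has width 2, which upper-bounds the treewidth. Conversely, {a, d, g} is a clique of size 3, and the vertices of any clique must share a bag in every tree decomposition; so some bag has ≥ 3 vertices and tw(G) ≥ 2. Therefore the treewidth is 2.

Treewidth 2.
One such decomposition:
Bags: B1 = {a, g, i}  B2 = {a, d, g}  B3 = {d, e, g}  B4 = {a, h, i}  B5 = {a, c, d}  B6 = {d, f, g}  B7 = {a, b, c}
Tree: B1–B2, B2–B3, B1–B4, B2–B5, B3–B6, B5–B7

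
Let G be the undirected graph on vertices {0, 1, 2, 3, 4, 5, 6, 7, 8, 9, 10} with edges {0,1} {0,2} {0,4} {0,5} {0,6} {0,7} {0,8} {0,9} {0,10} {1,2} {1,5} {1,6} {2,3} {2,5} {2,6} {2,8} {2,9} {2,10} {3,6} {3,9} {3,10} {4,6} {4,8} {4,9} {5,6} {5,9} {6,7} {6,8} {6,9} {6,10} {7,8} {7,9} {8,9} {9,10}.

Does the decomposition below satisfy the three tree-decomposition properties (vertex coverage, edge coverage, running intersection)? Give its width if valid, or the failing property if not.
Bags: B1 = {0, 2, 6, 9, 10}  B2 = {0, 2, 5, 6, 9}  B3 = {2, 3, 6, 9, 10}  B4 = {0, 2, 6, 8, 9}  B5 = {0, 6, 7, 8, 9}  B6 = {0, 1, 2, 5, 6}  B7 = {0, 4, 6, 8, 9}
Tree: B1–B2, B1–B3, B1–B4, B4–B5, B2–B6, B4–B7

Yes; width 4.

Checking the three conditions: (i) the bags cover all of {0, 1, 2, 3, 4, 5, 6, 7, 8, 9, 10}; (ii) for each edge, some bag contains both endpoints; (iii) the bags containing any fixed vertex form a subtree. All hold, so the decomposition is valid with width 5 − 1 = 4.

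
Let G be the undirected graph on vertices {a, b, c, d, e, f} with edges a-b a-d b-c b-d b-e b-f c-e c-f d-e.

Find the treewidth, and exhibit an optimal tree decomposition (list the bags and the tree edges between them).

Treewidth 2.
Bags: B1 = {b, d, e}  B2 = {a, b, d}  B3 = {b, c, e}  B4 = {b, c, f}
Tree: B1–B2, B1–B3, B3–B4

The largest bag has 3 vertices, giving width 2; this decomposition certifies tw(G) ≤ 2. For the lower bound, the 3 vertices {b, d, e} are pairwise adjacent, and any tree decomposition puts a clique entirely inside one bag — forcing width ≥ 2. Hence tw(G) = 2 exactly.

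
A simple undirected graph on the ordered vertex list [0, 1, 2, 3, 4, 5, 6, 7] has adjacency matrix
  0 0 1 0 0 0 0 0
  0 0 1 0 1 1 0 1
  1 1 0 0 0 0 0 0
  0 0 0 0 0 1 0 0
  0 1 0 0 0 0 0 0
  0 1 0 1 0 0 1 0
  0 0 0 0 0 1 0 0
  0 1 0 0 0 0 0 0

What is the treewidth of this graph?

1

A width-1 tree decomposition is:
Bags: B1 = {0, 2}  B2 = {1, 2}  B3 = {1, 4}  B4 = {1, 5}  B5 = {3, 5}  B6 = {5, 6}  B7 = {1, 7}
Tree: B1–B2, B2–B3, B2–B4, B4–B5, B5–B6, B4–B7
The largest bag has 2 vertices, giving width 1; this decomposition certifies tw(G) ≤ 1. G has an edge, so its treewidth is at least 1. Therefore the treewidth is 1.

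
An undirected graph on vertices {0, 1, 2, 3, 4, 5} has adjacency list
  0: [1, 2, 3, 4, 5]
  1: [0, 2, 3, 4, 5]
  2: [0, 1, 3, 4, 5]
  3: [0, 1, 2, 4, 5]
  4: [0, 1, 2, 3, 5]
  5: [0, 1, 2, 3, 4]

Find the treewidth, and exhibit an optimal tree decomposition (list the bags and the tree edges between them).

A single bag containing all 6 vertices is trivially a valid decomposition of width 5. Conversely, {0, 1, 2, 3, 4, 5} is a clique of size 6, and the vertices of any clique must share a bag in every tree decomposition; so some bag has ≥ 6 vertices and tw(G) ≥ 5. Therefore the treewidth is 5.

Treewidth 5.
Bags: B1 = {0, 1, 2, 3, 4, 5}
Tree: (single bag)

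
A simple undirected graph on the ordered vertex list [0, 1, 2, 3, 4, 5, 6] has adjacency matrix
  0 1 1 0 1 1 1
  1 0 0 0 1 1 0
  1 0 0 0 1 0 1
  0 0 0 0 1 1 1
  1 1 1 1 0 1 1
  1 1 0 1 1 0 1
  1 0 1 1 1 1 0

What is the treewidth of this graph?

3

A width-3 tree decomposition is:
Bags: B1 = {0, 2, 4, 6}  B2 = {0, 4, 5, 6}  B3 = {0, 1, 4, 5}  B4 = {3, 4, 5, 6}
Tree: B1–B2, B2–B3, B2–B4
The largest bag has 4 vertices, giving width 3; this decomposition certifies tw(G) ≤ 3. On the other hand G contains the 4-clique {0, 2, 4, 6}. A clique must lie in a single bag of any decomposition, so no decomposition can have width below 3. Combining the bounds, tw(G) = 3.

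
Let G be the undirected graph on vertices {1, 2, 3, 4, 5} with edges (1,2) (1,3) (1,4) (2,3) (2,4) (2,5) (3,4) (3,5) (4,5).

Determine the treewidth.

A width-3 tree decomposition is:
Bags: B1 = {2, 3, 4, 5}  B2 = {1, 2, 3, 4}
Tree: B1–B2
Every bag has size at most 4, so the width is 4 − 1 = 3 and tw(G) ≤ 3. On the other hand G contains the 4-clique {1, 2, 3, 4}. A clique must lie in a single bag of any decomposition, so no decomposition can have width below 3. Therefore the treewidth is 3.

3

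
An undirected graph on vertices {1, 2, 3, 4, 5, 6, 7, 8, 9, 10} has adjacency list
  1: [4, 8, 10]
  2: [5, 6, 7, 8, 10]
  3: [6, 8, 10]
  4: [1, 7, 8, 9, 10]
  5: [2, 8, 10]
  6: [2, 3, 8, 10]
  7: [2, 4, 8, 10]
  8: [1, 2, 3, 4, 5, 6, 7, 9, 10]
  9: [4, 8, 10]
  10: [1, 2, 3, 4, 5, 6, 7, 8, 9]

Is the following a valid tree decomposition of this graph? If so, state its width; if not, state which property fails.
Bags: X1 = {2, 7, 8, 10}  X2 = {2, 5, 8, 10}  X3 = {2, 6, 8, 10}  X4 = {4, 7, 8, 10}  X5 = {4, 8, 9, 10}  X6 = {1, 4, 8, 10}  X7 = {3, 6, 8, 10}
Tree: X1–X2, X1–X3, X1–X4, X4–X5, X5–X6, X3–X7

Yes; width 3.

Every vertex of G appears in some bag (union = {1, 2, 3, 4, 5, 6, 7, 8, 9, 10}); every edge is covered by a bag; and for each vertex v the set of bags containing v is connected in the bag tree. The decomposition is therefore valid. The largest bag has 4 vertices, so the width is 3.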